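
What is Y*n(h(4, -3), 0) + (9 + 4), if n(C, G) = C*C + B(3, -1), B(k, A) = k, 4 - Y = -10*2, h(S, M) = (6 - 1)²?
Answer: 15085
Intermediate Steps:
h(S, M) = 25 (h(S, M) = 5² = 25)
Y = 24 (Y = 4 - (-10)*2 = 4 - 1*(-20) = 4 + 20 = 24)
n(C, G) = 3 + C² (n(C, G) = C*C + 3 = C² + 3 = 3 + C²)
Y*n(h(4, -3), 0) + (9 + 4) = 24*(3 + 25²) + (9 + 4) = 24*(3 + 625) + 13 = 24*628 + 13 = 15072 + 13 = 15085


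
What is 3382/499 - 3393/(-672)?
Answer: 1321937/111776 ≈ 11.827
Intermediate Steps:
3382/499 - 3393/(-672) = 3382*(1/499) - 3393*(-1/672) = 3382/499 + 1131/224 = 1321937/111776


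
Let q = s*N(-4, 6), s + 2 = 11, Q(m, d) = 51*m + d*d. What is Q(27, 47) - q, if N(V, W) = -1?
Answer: 3595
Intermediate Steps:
Q(m, d) = d**2 + 51*m (Q(m, d) = 51*m + d**2 = d**2 + 51*m)
s = 9 (s = -2 + 11 = 9)
q = -9 (q = 9*(-1) = -9)
Q(27, 47) - q = (47**2 + 51*27) - 1*(-9) = (2209 + 1377) + 9 = 3586 + 9 = 3595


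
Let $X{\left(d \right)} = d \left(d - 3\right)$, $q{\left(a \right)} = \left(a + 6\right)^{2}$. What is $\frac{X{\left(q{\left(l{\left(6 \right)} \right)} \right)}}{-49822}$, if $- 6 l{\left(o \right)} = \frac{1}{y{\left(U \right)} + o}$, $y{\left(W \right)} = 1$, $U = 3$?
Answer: $- \frac{3635724709}{155030918112} \approx -0.023452$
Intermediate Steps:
$l{\left(o \right)} = - \frac{1}{6 \left(1 + o\right)}$
$q{\left(a \right)} = \left(6 + a\right)^{2}$
$X{\left(d \right)} = d \left(-3 + d\right)$
$\frac{X{\left(q{\left(l{\left(6 \right)} \right)} \right)}}{-49822} = \frac{\left(6 - \frac{1}{6 + 6 \cdot 6}\right)^{2} \left(-3 + \left(6 - \frac{1}{6 + 6 \cdot 6}\right)^{2}\right)}{-49822} = \left(6 - \frac{1}{6 + 36}\right)^{2} \left(-3 + \left(6 - \frac{1}{6 + 36}\right)^{2}\right) \left(- \frac{1}{49822}\right) = \left(6 - \frac{1}{42}\right)^{2} \left(-3 + \left(6 - \frac{1}{42}\right)^{2}\right) \left(- \frac{1}{49822}\right) = \left(\frac{251}{42}\right)^{2} \left(-3 + \left(\frac{251}{42}\right)^{2}\right) \left(- \frac{1}{49822}\right) = \frac{63001 \left(-3 + \frac{63001}{1764}\right)}{1764} \left(- \frac{1}{49822}\right) = \frac{63001}{1764} \cdot \frac{57709}{1764} \left(- \frac{1}{49822}\right) = \frac{3635724709}{3111696} \left(- \frac{1}{49822}\right) = - \frac{3635724709}{155030918112}$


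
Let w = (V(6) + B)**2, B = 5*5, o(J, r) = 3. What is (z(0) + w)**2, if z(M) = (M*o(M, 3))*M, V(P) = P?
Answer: 923521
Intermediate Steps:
B = 25
z(M) = 3*M**2 (z(M) = (M*3)*M = (3*M)*M = 3*M**2)
w = 961 (w = (6 + 25)**2 = 31**2 = 961)
(z(0) + w)**2 = (3*0**2 + 961)**2 = (3*0 + 961)**2 = (0 + 961)**2 = 961**2 = 923521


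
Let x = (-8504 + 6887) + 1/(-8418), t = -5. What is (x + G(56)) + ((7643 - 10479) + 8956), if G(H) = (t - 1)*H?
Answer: 35077805/8418 ≈ 4167.0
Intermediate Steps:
x = -13611907/8418 (x = -1617 - 1/8418 = -13611907/8418 ≈ -1617.0)
G(H) = -6*H (G(H) = (-5 - 1)*H = -6*H)
(x + G(56)) + ((7643 - 10479) + 8956) = (-13611907/8418 - 6*56) + ((7643 - 10479) + 8956) = (-13611907/8418 - 336) + (-2836 + 8956) = -16440355/8418 + 6120 = 35077805/8418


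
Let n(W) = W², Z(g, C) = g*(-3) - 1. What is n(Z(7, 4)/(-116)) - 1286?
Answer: -4325983/3364 ≈ -1286.0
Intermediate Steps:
Z(g, C) = -1 - 3*g (Z(g, C) = -3*g - 1 = -1 - 3*g)
n(Z(7, 4)/(-116)) - 1286 = ((-1 - 3*7)/(-116))² - 1286 = ((-1 - 21)*(-1/116))² - 1286 = (-22*(-1/116))² - 1286 = (11/58)² - 1286 = 121/3364 - 1286 = -4325983/3364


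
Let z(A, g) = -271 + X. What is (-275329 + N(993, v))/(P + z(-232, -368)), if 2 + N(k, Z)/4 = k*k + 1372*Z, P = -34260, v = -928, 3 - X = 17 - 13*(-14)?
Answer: 129455/3157 ≈ 41.006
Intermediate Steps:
X = -196 (X = 3 - (17 - 13*(-14)) = 3 - (17 + 182) = 3 - 1*199 = 3 - 199 = -196)
z(A, g) = -467 (z(A, g) = -271 - 196 = -467)
N(k, Z) = -8 + 4*k**2 + 5488*Z (N(k, Z) = -8 + 4*(k*k + 1372*Z) = -8 + 4*(k**2 + 1372*Z) = -8 + (4*k**2 + 5488*Z) = -8 + 4*k**2 + 5488*Z)
(-275329 + N(993, v))/(P + z(-232, -368)) = (-275329 + (-8 + 4*993**2 + 5488*(-928)))/(-34260 - 467) = (-275329 + (-8 + 4*986049 - 5092864))/(-34727) = (-275329 + (-8 + 3944196 - 5092864))*(-1/34727) = (-275329 - 1148676)*(-1/34727) = -1424005*(-1/34727) = 129455/3157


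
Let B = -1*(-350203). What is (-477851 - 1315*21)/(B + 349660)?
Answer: -505466/699863 ≈ -0.72224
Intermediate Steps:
B = 350203
(-477851 - 1315*21)/(B + 349660) = (-477851 - 1315*21)/(350203 + 349660) = (-477851 - 27615)/699863 = -505466*1/699863 = -505466/699863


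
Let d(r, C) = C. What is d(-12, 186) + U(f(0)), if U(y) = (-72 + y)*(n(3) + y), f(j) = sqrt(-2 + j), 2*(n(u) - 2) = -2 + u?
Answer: 4 - 139*I*sqrt(2)/2 ≈ 4.0 - 98.288*I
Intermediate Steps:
n(u) = 1 + u/2 (n(u) = 2 + (-2 + u)/2 = 2 + (-1 + u/2) = 1 + u/2)
U(y) = (-72 + y)*(5/2 + y) (U(y) = (-72 + y)*((1 + (1/2)*3) + y) = (-72 + y)*((1 + 3/2) + y) = (-72 + y)*(5/2 + y))
d(-12, 186) + U(f(0)) = 186 + (-180 + (sqrt(-2 + 0))**2 - 139*sqrt(-2 + 0)/2) = 186 + (-180 + (sqrt(-2))**2 - 139*I*sqrt(2)/2) = 186 + (-180 + (I*sqrt(2))**2 - 139*I*sqrt(2)/2) = 186 + (-180 - 2 - 139*I*sqrt(2)/2) = 186 + (-182 - 139*I*sqrt(2)/2) = 4 - 139*I*sqrt(2)/2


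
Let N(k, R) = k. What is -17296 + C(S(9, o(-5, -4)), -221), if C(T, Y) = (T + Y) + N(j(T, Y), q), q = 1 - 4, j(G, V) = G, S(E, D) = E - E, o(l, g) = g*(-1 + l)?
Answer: -17517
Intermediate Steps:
S(E, D) = 0
q = -3
C(T, Y) = Y + 2*T (C(T, Y) = (T + Y) + T = Y + 2*T)
-17296 + C(S(9, o(-5, -4)), -221) = -17296 + (-221 + 2*0) = -17296 + (-221 + 0) = -17296 - 221 = -17517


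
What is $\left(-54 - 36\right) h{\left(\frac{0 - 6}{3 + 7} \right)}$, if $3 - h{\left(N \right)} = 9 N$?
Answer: $-756$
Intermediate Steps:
$h{\left(N \right)} = 3 - 9 N$
$\left(-54 - 36\right) h{\left(\frac{0 - 6}{3 + 7} \right)} = \left(-54 - 36\right) \left(3 - 9 \frac{0 - 6}{3 + 7}\right) = - 90 \left(3 - 9 \left(- \frac{6}{10}\right)\right) = - 90 \left(3 - 9 \left(\left(-6\right) \frac{1}{10}\right)\right) = - 90 \left(3 - - \frac{27}{5}\right) = - 90 \left(3 + \frac{27}{5}\right) = \left(-90\right) \frac{42}{5} = -756$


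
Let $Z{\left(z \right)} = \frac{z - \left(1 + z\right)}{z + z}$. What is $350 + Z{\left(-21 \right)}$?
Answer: $\frac{14701}{42} \approx 350.02$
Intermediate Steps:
$Z{\left(z \right)} = - \frac{1}{2 z}$
$350 + Z{\left(-21 \right)} = 350 - \frac{1}{2 \left(-21\right)} = 350 - - \frac{1}{42} = 350 + \frac{1}{42} = \frac{14701}{42}$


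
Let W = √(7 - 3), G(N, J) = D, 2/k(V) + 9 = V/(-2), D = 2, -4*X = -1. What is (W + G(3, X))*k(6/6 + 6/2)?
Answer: -8/11 ≈ -0.72727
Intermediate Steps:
X = ¼ (X = -¼*(-1) = ¼ ≈ 0.25000)
k(V) = 2/(-9 - V/2) (k(V) = 2/(-9 + V/(-2)) = 2/(-9 + V*(-½)) = 2/(-9 - V/2))
G(N, J) = 2
W = 2 (W = √4 = 2)
(W + G(3, X))*k(6/6 + 6/2) = (2 + 2)*(-4/(18 + (6/6 + 6/2))) = 4*(-4/(18 + (6*(⅙) + 6*(½)))) = 4*(-4/(18 + (1 + 3))) = 4*(-4/(18 + 4)) = 4*(-4/22) = 4*(-4*1/22) = 4*(-2/11) = -8/11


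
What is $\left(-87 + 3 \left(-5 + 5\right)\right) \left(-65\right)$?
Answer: $5655$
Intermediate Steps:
$\left(-87 + 3 \left(-5 + 5\right)\right) \left(-65\right) = \left(-87 + 3 \cdot 0\right) \left(-65\right) = \left(-87 + 0\right) \left(-65\right) = \left(-87\right) \left(-65\right) = 5655$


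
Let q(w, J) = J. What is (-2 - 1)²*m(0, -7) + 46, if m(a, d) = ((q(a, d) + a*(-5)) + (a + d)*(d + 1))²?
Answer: 11071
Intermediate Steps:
m(a, d) = (d - 5*a + (1 + d)*(a + d))² (m(a, d) = ((d + a*(-5)) + (a + d)*(d + 1))² = ((d - 5*a) + (a + d)*(1 + d))² = ((d - 5*a) + (1 + d)*(a + d))² = (d - 5*a + (1 + d)*(a + d))²)
(-2 - 1)²*m(0, -7) + 46 = (-2 - 1)²*((-7)² - 4*0 + 2*(-7) + 0*(-7))² + 46 = (-3)²*(49 + 0 - 14 + 0)² + 46 = 9*35² + 46 = 9*1225 + 46 = 11025 + 46 = 11071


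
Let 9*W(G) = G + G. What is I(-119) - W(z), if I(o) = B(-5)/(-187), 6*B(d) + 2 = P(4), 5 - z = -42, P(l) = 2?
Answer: -94/9 ≈ -10.444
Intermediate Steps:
z = 47 (z = 5 - 1*(-42) = 5 + 42 = 47)
W(G) = 2*G/9 (W(G) = (G + G)/9 = (2*G)/9 = 2*G/9)
B(d) = 0 (B(d) = -⅓ + (⅙)*2 = -⅓ + ⅓ = 0)
I(o) = 0 (I(o) = 0/(-187) = 0*(-1/187) = 0)
I(-119) - W(z) = 0 - 2*47/9 = 0 - 1*94/9 = 0 - 94/9 = -94/9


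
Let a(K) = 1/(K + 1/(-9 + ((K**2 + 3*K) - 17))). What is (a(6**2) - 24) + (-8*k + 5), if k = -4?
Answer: 646295/49609 ≈ 13.028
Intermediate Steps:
a(K) = 1/(K + 1/(-26 + K**2 + 3*K)) (a(K) = 1/(K + 1/(-9 + (-17 + K**2 + 3*K))) = 1/(K + 1/(-26 + K**2 + 3*K)))
(a(6**2) - 24) + (-8*k + 5) = ((-26 + (6**2)**2 + 3*6**2)/(1 + (6**2)**3 - 26*6**2 + 3*(6**2)**2) - 24) + (-8*(-4) + 5) = ((-26 + 36**2 + 3*36)/(1 + 36**3 - 26*36 + 3*36**2) - 24) + (32 + 5) = ((-26 + 1296 + 108)/(1 + 46656 - 936 + 3*1296) - 24) + 37 = (1378/(1 + 46656 - 936 + 3888) - 24) + 37 = (1378/49609 - 24) + 37 = -1189238/49609 + 37 = 646295/49609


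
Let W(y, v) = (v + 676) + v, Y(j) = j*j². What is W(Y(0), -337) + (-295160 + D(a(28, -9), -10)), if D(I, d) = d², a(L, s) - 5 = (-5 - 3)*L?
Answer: -295058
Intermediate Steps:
Y(j) = j³
a(L, s) = 5 - 8*L (a(L, s) = 5 + (-5 - 3)*L = 5 - 8*L)
W(y, v) = 676 + 2*v (W(y, v) = (676 + v) + v = 676 + 2*v)
W(Y(0), -337) + (-295160 + D(a(28, -9), -10)) = (676 + 2*(-337)) + (-295160 + (-10)²) = (676 - 674) + (-295160 + 100) = 2 - 295060 = -295058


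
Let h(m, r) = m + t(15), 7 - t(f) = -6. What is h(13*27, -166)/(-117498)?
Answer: -182/58749 ≈ -0.0030979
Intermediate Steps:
t(f) = 13 (t(f) = 7 - 1*(-6) = 7 + 6 = 13)
h(m, r) = 13 + m (h(m, r) = m + 13 = 13 + m)
h(13*27, -166)/(-117498) = (13 + 13*27)/(-117498) = (13 + 351)*(-1/117498) = 364*(-1/117498) = -182/58749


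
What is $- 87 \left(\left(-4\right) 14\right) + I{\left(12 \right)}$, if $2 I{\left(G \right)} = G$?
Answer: $4878$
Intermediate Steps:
$I{\left(G \right)} = \frac{G}{2}$
$- 87 \left(\left(-4\right) 14\right) + I{\left(12 \right)} = - 87 \left(\left(-4\right) 14\right) + \frac{1}{2} \cdot 12 = \left(-87\right) \left(-56\right) + 6 = 4872 + 6 = 4878$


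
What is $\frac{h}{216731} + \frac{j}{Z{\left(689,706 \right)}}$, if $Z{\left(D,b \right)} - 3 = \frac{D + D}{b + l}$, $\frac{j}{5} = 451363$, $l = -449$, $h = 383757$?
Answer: $\frac{125705120037398}{465754919} \approx 2.699 \cdot 10^{5}$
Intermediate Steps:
$j = 2256815$ ($j = 5 \cdot 451363 = 2256815$)
$Z{\left(D,b \right)} = 3 + \frac{2 D}{-449 + b}$ ($Z{\left(D,b \right)} = 3 + \frac{D + D}{b - 449} = 3 + \frac{2 D}{-449 + b}$)
$\frac{h}{216731} + \frac{j}{Z{\left(689,706 \right)}} = \frac{383757}{216731} + \frac{2256815}{\frac{1}{-449 + 706} \left(-1347 + 2 \cdot 689 + 3 \cdot 706\right)} = 383757 \cdot \frac{1}{216731} + \frac{2256815}{\frac{1}{257} \left(-1347 + 1378 + 2118\right)} = \frac{383757}{216731} + \frac{2256815}{\frac{1}{257} \cdot 2149} = \frac{383757}{216731} + \frac{2256815}{\frac{2149}{257}} = \frac{383757}{216731} + 2256815 \cdot \frac{257}{2149} = \frac{383757}{216731} + \frac{580001455}{2149} = \frac{125705120037398}{465754919}$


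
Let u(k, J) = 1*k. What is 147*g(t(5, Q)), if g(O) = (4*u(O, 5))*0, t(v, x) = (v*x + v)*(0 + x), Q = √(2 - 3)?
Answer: 0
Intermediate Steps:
u(k, J) = k
Q = I (Q = √(-1) = I ≈ 1.0*I)
t(v, x) = x*(v + v*x) (t(v, x) = (v + v*x)*x = x*(v + v*x))
g(O) = 0 (g(O) = (4*O)*0 = 0)
147*g(t(5, Q)) = 147*0 = 0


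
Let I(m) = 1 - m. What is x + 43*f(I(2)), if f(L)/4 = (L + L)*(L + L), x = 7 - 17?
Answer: 678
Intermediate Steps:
x = -10
f(L) = 16*L**2 (f(L) = 4*((L + L)*(L + L)) = 4*((2*L)*(2*L)) = 4*(4*L**2) = 16*L**2)
x + 43*f(I(2)) = -10 + 43*(16*(1 - 1*2)**2) = -10 + 43*(16*(1 - 2)**2) = -10 + 43*(16*(-1)**2) = -10 + 43*(16*1) = -10 + 43*16 = -10 + 688 = 678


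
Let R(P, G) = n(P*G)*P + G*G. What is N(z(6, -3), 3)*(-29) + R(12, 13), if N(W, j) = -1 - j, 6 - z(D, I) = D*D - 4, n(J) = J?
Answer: 2157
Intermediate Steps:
z(D, I) = 10 - D**2 (z(D, I) = 6 - (D*D - 4) = 6 - (D**2 - 4) = 6 - (-4 + D**2) = 6 + (4 - D**2) = 10 - D**2)
R(P, G) = G**2 + G*P**2 (R(P, G) = (P*G)*P + G*G = (G*P)*P + G**2 = G*P**2 + G**2 = G**2 + G*P**2)
N(z(6, -3), 3)*(-29) + R(12, 13) = (-1 - 1*3)*(-29) + 13*(13 + 12**2) = (-1 - 3)*(-29) + 13*(13 + 144) = -4*(-29) + 13*157 = 116 + 2041 = 2157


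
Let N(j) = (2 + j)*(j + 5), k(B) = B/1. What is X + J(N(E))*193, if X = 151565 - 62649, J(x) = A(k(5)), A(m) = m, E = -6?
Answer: 89881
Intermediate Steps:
k(B) = B (k(B) = B*1 = B)
N(j) = (2 + j)*(5 + j)
J(x) = 5
X = 88916
X + J(N(E))*193 = 88916 + 5*193 = 88916 + 965 = 89881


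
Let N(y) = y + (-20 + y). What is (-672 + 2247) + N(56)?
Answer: 1667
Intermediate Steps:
N(y) = -20 + 2*y
(-672 + 2247) + N(56) = (-672 + 2247) + (-20 + 2*56) = 1575 + (-20 + 112) = 1575 + 92 = 1667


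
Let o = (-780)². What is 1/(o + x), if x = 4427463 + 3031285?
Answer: 1/8067148 ≈ 1.2396e-7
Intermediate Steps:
o = 608400
x = 7458748
1/(o + x) = 1/(608400 + 7458748) = 1/8067148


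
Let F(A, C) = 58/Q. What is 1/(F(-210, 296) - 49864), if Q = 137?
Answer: -137/6831310 ≈ -2.0055e-5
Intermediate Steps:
F(A, C) = 58/137
1/(F(-210, 296) - 49864) = 1/(58/137 - 49864) = 1/(-6831310/137) = -137/6831310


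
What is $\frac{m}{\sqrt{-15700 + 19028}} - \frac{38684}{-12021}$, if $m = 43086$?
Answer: $\frac{38684}{12021} + \frac{21543 \sqrt{13}}{104} \approx 750.09$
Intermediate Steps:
$\frac{m}{\sqrt{-15700 + 19028}} - \frac{38684}{-12021} = \frac{43086}{\sqrt{-15700 + 19028}} - \frac{38684}{-12021} = \frac{43086}{\sqrt{3328}} - - \frac{38684}{12021} = \frac{43086}{16 \sqrt{13}} + \frac{38684}{12021} = 43086 \frac{\sqrt{13}}{208} + \frac{38684}{12021} = \frac{21543 \sqrt{13}}{104} + \frac{38684}{12021} = \frac{38684}{12021} + \frac{21543 \sqrt{13}}{104}$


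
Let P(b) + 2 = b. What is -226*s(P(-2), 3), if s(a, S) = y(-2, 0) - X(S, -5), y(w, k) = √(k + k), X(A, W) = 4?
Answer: 904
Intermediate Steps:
P(b) = -2 + b
y(w, k) = √2*√k (y(w, k) = √(2*k) = √2*√k)
s(a, S) = -4 (s(a, S) = √2*√0 - 1*4 = √2*0 - 4 = 0 - 4 = -4)
-226*s(P(-2), 3) = -226*(-4) = 904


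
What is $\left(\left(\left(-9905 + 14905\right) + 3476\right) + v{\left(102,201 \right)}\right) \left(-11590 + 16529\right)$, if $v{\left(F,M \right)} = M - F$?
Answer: $42351925$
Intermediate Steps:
$\left(\left(\left(-9905 + 14905\right) + 3476\right) + v{\left(102,201 \right)}\right) \left(-11590 + 16529\right) = \left(\left(\left(-9905 + 14905\right) + 3476\right) + \left(201 - 102\right)\right) \left(-11590 + 16529\right) = \left(\left(5000 + 3476\right) + \left(201 - 102\right)\right) 4939 = \left(8476 + 99\right) 4939 = 8575 \cdot 4939 = 42351925$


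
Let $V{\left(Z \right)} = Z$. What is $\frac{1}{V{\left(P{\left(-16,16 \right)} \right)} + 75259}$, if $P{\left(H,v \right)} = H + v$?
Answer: $\frac{1}{75259} \approx 1.3287 \cdot 10^{-5}$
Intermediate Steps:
$\frac{1}{V{\left(P{\left(-16,16 \right)} \right)} + 75259} = \frac{1}{\left(-16 + 16\right) + 75259} = \frac{1}{0 + 75259} = \frac{1}{75259}$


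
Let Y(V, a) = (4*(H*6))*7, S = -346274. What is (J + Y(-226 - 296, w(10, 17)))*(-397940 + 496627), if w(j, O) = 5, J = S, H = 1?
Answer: -34156162822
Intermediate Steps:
J = -346274
Y(V, a) = 168 (Y(V, a) = (4*(1*6))*7 = (4*6)*7 = 24*7 = 168)
(J + Y(-226 - 296, w(10, 17)))*(-397940 + 496627) = (-346274 + 168)*(-397940 + 496627) = -346106*98687 = -34156162822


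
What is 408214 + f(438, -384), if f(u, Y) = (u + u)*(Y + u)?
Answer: 455518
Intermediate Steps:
f(u, Y) = 2*u*(Y + u) (f(u, Y) = (2*u)*(Y + u) = 2*u*(Y + u))
408214 + f(438, -384) = 408214 + 2*438*(-384 + 438) = 408214 + 2*438*54 = 408214 + 47304 = 455518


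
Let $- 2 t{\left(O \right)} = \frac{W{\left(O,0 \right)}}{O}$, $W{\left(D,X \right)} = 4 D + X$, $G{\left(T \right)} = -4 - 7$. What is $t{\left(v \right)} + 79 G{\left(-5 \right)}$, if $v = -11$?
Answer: $-871$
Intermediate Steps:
$G{\left(T \right)} = -11$ ($G{\left(T \right)} = -4 - 7 = -11$)
$W{\left(D,X \right)} = X + 4 D$
$t{\left(O \right)} = -2$ ($t{\left(O \right)} = - \frac{\left(0 + 4 O\right) \frac{1}{O}}{2} = - \frac{4 O \frac{1}{O}}{2} = \left(- \frac{1}{2}\right) 4 = -2$)
$t{\left(v \right)} + 79 G{\left(-5 \right)} = -2 + 79 \left(-11\right) = -2 - 869 = -871$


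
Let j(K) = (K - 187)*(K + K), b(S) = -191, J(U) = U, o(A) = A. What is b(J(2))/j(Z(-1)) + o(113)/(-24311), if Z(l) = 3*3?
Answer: 4281349/77892444 ≈ 0.054965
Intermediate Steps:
Z(l) = 9
j(K) = 2*K*(-187 + K) (j(K) = (-187 + K)*(2*K) = 2*K*(-187 + K))
b(J(2))/j(Z(-1)) + o(113)/(-24311) = -191*1/(18*(-187 + 9)) + 113/(-24311) = -191/(2*9*(-178)) + 113*(-1/24311) = -191/(-3204) - 113/24311 = -191*(-1/3204) - 113/24311 = 191/3204 - 113/24311 = 4281349/77892444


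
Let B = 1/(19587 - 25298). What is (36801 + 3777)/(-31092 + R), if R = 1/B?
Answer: -40578/36803 ≈ -1.1026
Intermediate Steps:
B = -1/5711 (B = 1/(-5711) = -1/5711 ≈ -0.00017510)
R = -5711 (R = 1/(-1/5711) = -5711)
(36801 + 3777)/(-31092 + R) = (36801 + 3777)/(-31092 - 5711) = 40578/(-36803) = 40578*(-1/36803) = -40578/36803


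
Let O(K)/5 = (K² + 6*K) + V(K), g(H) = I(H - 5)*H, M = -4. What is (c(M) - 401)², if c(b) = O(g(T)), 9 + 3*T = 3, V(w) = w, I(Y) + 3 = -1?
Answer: 39601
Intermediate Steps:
I(Y) = -4 (I(Y) = -3 - 1 = -4)
T = -2 (T = -3 + (⅓)*3 = -3 + 1 = -2)
g(H) = -4*H
O(K) = 5*K² + 35*K (O(K) = 5*((K² + 6*K) + K) = 5*(K² + 7*K) = 5*K² + 35*K)
c(b) = 600 (c(b) = 5*(-4*(-2))*(7 - 4*(-2)) = 5*8*(7 + 8) = 5*8*15 = 600)
(c(M) - 401)² = (600 - 401)² = 199² = 39601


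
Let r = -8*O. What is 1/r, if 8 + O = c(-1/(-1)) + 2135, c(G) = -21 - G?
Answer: -1/16840 ≈ -5.9382e-5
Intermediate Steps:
O = 2105 (O = -8 + ((-21 - (-1)/(-1)) + 2135) = -8 + ((-21 - (-1)*(-1)) + 2135) = -8 + ((-21 - 1*1) + 2135) = -8 + ((-21 - 1) + 2135) = -8 + (-22 + 2135) = -8 + 2113 = 2105)
r = -16840 (r = -8*2105 = -16840)
1/r = 1/(-16840) = -1/16840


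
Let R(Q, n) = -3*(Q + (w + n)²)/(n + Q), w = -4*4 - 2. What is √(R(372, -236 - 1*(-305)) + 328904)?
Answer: √16115305/7 ≈ 573.48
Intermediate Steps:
w = -18 (w = -16 - 2 = -18)
R(Q, n) = -3*(Q + (-18 + n)²)/(Q + n) (R(Q, n) = -3*(Q + (-18 + n)²)/(n + Q) = -3*(Q + (-18 + n)²)/(Q + n))
√(R(372, -236 - 1*(-305)) + 328904) = √(3*(-1*372 - (-18 + (-236 - 1*(-305)))²)/(372 + (-236 - 1*(-305))) + 328904) = √(3*(-372 - (-18 + (-236 + 305))²)/(372 + (-236 + 305)) + 328904) = √(3*(-372 - (-18 + 69)²)/(372 + 69) + 328904) = √(3*(-372 - 1*51²)/441 + 328904) = √(3*(1/441)*(-372 - 1*2601) + 328904) = √(3*(1/441)*(-372 - 2601) + 328904) = √(3*(1/441)*(-2973) + 328904) = √(-991/49 + 328904) = √(16115305/49) = √16115305/7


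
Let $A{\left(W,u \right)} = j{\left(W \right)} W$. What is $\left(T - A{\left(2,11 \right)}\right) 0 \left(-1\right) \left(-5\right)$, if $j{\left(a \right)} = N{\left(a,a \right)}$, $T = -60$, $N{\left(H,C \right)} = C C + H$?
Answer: $0$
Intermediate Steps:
$N{\left(H,C \right)} = H + C^{2}$ ($N{\left(H,C \right)} = C^{2} + H = H + C^{2}$)
$j{\left(a \right)} = a + a^{2}$
$A{\left(W,u \right)} = W^{2} \left(1 + W\right)$ ($A{\left(W,u \right)} = W \left(1 + W\right) W = W^{2} \left(1 + W\right)$)
$\left(T - A{\left(2,11 \right)}\right) 0 \left(-1\right) \left(-5\right) = \left(-60 - 2^{2} \left(1 + 2\right)\right) 0 \left(-1\right) \left(-5\right) = \left(-60 - 4 \cdot 3\right) 0 \left(-5\right) = \left(-60 - 12\right) 0 = \left(-72\right) 0 = 0$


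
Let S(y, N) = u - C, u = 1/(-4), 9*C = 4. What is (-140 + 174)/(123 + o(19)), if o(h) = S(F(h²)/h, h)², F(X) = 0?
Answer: 44064/160033 ≈ 0.27534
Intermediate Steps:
C = 4/9 (C = (⅑)*4 = 4/9 ≈ 0.44444)
u = -¼ ≈ -0.25000
S(y, N) = -25/36 (S(y, N) = -¼ - 1*4/9 = -¼ - 4/9 = -25/36)
o(h) = 625/1296 (o(h) = (-25/36)² = 625/1296)
(-140 + 174)/(123 + o(19)) = (-140 + 174)/(123 + 625/1296) = 34/(160033/1296) = 34*(1296/160033) = 44064/160033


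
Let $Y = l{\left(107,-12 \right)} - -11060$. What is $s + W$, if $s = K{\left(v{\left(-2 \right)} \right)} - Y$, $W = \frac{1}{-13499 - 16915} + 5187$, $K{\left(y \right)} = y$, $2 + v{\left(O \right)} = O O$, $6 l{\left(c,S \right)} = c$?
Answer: $- \frac{89551489}{15207} \approx -5888.8$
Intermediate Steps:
$l{\left(c,S \right)} = \frac{c}{6}$
$v{\left(O \right)} = -2 + O^{2}$ ($v{\left(O \right)} = -2 + O O = -2 + O^{2}$)
$Y = \frac{66467}{6}$ ($Y = \frac{1}{6} \cdot 107 - -11060 = \frac{107}{6} + 11060 = \frac{66467}{6} \approx 11078.0$)
$W = \frac{157757417}{30414}$ ($W = \frac{1}{-30414} + 5187 = - \frac{1}{30414} + 5187 = \frac{157757417}{30414} \approx 5187.0$)
$s = - \frac{66455}{6}$ ($s = \left(-2 + \left(-2\right)^{2}\right) - \frac{66467}{6} = \left(-2 + 4\right) - \frac{66467}{6} = 2 - \frac{66467}{6} = - \frac{66455}{6} \approx -11076.0$)
$s + W = - \frac{66455}{6} + \frac{157757417}{30414} = - \frac{89551489}{15207}$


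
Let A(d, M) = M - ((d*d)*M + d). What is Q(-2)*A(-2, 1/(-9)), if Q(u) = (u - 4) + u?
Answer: -56/3 ≈ -18.667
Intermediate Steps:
Q(u) = -4 + 2*u (Q(u) = (-4 + u) + u = -4 + 2*u)
A(d, M) = M - d - M*d**2 (A(d, M) = M - (d**2*M + d) = M - (M*d**2 + d) = M - (d + M*d**2) = M + (-d - M*d**2) = M - d - M*d**2)
Q(-2)*A(-2, 1/(-9)) = (-4 + 2*(-2))*(1/(-9) - 1*(-2) - 1*(-2)**2/(-9)) = (-4 - 4)*(-1/9 + 2 - 1*(-1/9)*4) = -8*(-1/9 + 2 + 4/9) = -8*7/3 = -56/3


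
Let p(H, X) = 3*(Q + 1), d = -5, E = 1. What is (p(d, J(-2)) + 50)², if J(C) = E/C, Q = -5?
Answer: 1444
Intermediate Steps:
J(C) = 1/C
p(H, X) = -12 (p(H, X) = 3*(-5 + 1) = 3*(-4) = -12)
(p(d, J(-2)) + 50)² = (-12 + 50)² = 38² = 1444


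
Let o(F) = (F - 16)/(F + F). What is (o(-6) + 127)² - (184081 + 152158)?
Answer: -11507075/36 ≈ -3.1964e+5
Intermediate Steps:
o(F) = (-16 + F)/(2*F) (o(F) = (-16 + F)/((2*F)) = (-16 + F)*(1/(2*F)) = (-16 + F)/(2*F))
(o(-6) + 127)² - (184081 + 152158) = ((½)*(-16 - 6)/(-6) + 127)² - (184081 + 152158) = ((½)*(-⅙)*(-22) + 127)² - 1*336239 = (11/6 + 127)² - 336239 = (773/6)² - 336239 = 597529/36 - 336239 = -11507075/36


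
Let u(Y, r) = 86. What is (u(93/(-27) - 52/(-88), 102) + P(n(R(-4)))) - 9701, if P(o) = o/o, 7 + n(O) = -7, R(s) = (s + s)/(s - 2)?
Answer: -9614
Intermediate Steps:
R(s) = 2*s/(-2 + s) (R(s) = (2*s)/(-2 + s) = 2*s/(-2 + s))
n(O) = -14 (n(O) = -7 - 7 = -14)
P(o) = 1
(u(93/(-27) - 52/(-88), 102) + P(n(R(-4)))) - 9701 = (86 + 1) - 9701 = 87 - 9701 = -9614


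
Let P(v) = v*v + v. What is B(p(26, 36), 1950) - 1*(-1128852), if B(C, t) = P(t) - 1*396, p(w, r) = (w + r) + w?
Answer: 4932906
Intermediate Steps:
P(v) = v + v² (P(v) = v² + v = v + v²)
p(w, r) = r + 2*w (p(w, r) = (r + w) + w = r + 2*w)
B(C, t) = -396 + t*(1 + t) (B(C, t) = t*(1 + t) - 1*396 = t*(1 + t) - 396 = -396 + t*(1 + t))
B(p(26, 36), 1950) - 1*(-1128852) = (-396 + 1950*(1 + 1950)) - 1*(-1128852) = (-396 + 1950*1951) + 1128852 = (-396 + 3804450) + 1128852 = 3804054 + 1128852 = 4932906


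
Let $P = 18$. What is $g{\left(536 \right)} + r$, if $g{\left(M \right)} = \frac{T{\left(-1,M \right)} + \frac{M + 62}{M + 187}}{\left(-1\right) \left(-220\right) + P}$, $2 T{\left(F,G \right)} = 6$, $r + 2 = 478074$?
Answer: $\frac{82263764095}{172074} \approx 4.7807 \cdot 10^{5}$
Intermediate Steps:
$r = 478072$ ($r = -2 + 478074 = 478072$)
$T{\left(F,G \right)} = 3$ ($T{\left(F,G \right)} = \frac{1}{2} \cdot 6 = 3$)
$g{\left(M \right)} = \frac{3}{238} + \frac{62 + M}{238 \left(187 + M\right)}$ ($g{\left(M \right)} = \frac{3 + \frac{M + 62}{M + 187}}{\left(-1\right) \left(-220\right) + 18} = \frac{3 + \frac{62 + M}{187 + M}}{220 + 18} = \frac{3 + \frac{62 + M}{187 + M}}{238} = \left(3 + \frac{62 + M}{187 + M}\right) \frac{1}{238} = \frac{3}{238} + \frac{62 + M}{238 \left(187 + M\right)}$)
$g{\left(536 \right)} + r = \frac{623 + 4 \cdot 536}{238 \left(187 + 536\right)} + 478072 = \frac{623 + 2144}{238 \cdot 723} + 478072 = \frac{1}{238} \cdot \frac{1}{723} \cdot 2767 + 478072 = \frac{2767}{172074} + 478072 = \frac{82263764095}{172074}$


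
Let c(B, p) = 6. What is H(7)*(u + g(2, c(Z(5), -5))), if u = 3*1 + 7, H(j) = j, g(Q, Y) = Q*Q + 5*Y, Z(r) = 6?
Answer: 308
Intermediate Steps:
g(Q, Y) = Q² + 5*Y
u = 10 (u = 3 + 7 = 10)
H(7)*(u + g(2, c(Z(5), -5))) = 7*(10 + (2² + 5*6)) = 7*(10 + (4 + 30)) = 7*(10 + 34) = 7*44 = 308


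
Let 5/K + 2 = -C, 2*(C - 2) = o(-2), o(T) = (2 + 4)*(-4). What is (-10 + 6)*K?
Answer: -5/2 ≈ -2.5000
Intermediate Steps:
o(T) = -24 (o(T) = 6*(-4) = -24)
C = -10 (C = 2 + (½)*(-24) = 2 - 12 = -10)
K = 5/8 (K = 5/(-2 - 1*(-10)) = 5/(-2 + 10) = 5/8 ≈ 0.62500)
(-10 + 6)*K = (-10 + 6)*(5/8) = -4*5/8 = -5/2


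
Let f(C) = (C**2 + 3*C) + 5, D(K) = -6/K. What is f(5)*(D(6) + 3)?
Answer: 90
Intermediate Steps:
f(C) = 5 + C**2 + 3*C
f(5)*(D(6) + 3) = (5 + 5**2 + 3*5)*(-6/6 + 3) = (5 + 25 + 15)*(-6*1/6 + 3) = 45*(-1 + 3) = 45*2 = 90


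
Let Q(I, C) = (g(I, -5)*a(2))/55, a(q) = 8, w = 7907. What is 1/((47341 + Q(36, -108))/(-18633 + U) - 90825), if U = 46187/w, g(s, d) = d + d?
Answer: -1620134384/147152822878445 ≈ -1.1010e-5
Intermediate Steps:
g(s, d) = 2*d
U = 46187/7907 ≈ 5.8413
Q(I, C) = -16/11 (Q(I, C) = ((2*(-5))*8)/55 = -10*8*(1/55) = -80*1/55 = -16/11)
1/((47341 + Q(36, -108))/(-18633 + U) - 90825) = 1/((47341 - 16/11)/(-18633 + 46187/7907) - 90825) = 1/(520735/(11*(-147284944/7907)) - 90825) = 1/((520735/11)*(-7907/147284944) - 90825) = 1/(-4117451645/1620134384 - 90825) = 1/(-147152822878445/1620134384) = -1620134384/147152822878445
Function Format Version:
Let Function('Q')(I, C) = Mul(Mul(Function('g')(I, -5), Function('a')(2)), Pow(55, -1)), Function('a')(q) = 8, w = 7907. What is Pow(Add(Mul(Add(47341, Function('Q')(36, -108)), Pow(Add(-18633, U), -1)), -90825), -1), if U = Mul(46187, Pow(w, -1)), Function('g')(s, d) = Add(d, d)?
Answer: Rational(-1620134384, 147152822878445) ≈ -1.1010e-5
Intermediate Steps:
Function('g')(s, d) = Mul(2, d)
U = Rational(46187, 7907) (U = Mul(46187, Pow(7907, -1)) = Mul(46187, Rational(1, 7907)) = Rational(46187, 7907) ≈ 5.8413)
Function('Q')(I, C) = Rational(-16, 11) (Function('Q')(I, C) = Mul(Mul(Mul(2, -5), 8), Pow(55, -1)) = Mul(Mul(-10, 8), Rational(1, 55)) = Mul(-80, Rational(1, 55)) = Rational(-16, 11))
Pow(Add(Mul(Add(47341, Function('Q')(36, -108)), Pow(Add(-18633, U), -1)), -90825), -1) = Pow(Add(Mul(Add(47341, Rational(-16, 11)), Pow(Add(-18633, Rational(46187, 7907)), -1)), -90825), -1) = Pow(Add(Mul(Rational(520735, 11), Pow(Rational(-147284944, 7907), -1)), -90825), -1) = Pow(Add(Mul(Rational(520735, 11), Rational(-7907, 147284944)), -90825), -1) = Pow(Add(Rational(-4117451645, 1620134384), -90825), -1) = Pow(Rational(-147152822878445, 1620134384), -1) = Rational(-1620134384, 147152822878445)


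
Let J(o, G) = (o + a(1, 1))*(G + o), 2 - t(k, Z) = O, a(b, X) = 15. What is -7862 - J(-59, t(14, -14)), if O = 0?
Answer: -10370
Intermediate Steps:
t(k, Z) = 2 (t(k, Z) = 2 - 1*0 = 2 + 0 = 2)
J(o, G) = (15 + o)*(G + o) (J(o, G) = (o + 15)*(G + o) = (15 + o)*(G + o))
-7862 - J(-59, t(14, -14)) = -7862 - ((-59)**2 + 15*2 + 15*(-59) + 2*(-59)) = -7862 - (3481 + 30 - 885 - 118) = -7862 - 1*2508 = -7862 - 2508 = -10370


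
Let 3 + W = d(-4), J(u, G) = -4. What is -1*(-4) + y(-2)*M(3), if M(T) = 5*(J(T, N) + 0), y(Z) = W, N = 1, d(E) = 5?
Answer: -36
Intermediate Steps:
W = 2 (W = -3 + 5 = 2)
y(Z) = 2
M(T) = -20 (M(T) = 5*(-4 + 0) = 5*(-4) = -20)
-1*(-4) + y(-2)*M(3) = -1*(-4) + 2*(-20) = 4 - 40 = -36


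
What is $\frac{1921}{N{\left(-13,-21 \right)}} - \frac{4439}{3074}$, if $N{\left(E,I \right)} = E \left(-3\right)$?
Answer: $\frac{5732033}{119886} \approx 47.812$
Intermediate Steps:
$N{\left(E,I \right)} = - 3 E$
$\frac{1921}{N{\left(-13,-21 \right)}} - \frac{4439}{3074} = \frac{1921}{\left(-3\right) \left(-13\right)} - \frac{4439}{3074} = \frac{1921}{39} - \frac{4439}{3074} = \frac{5732033}{119886}$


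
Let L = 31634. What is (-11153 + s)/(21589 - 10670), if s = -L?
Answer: -42787/10919 ≈ -3.9186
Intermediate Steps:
s = -31634 (s = -1*31634 = -31634)
(-11153 + s)/(21589 - 10670) = (-11153 - 31634)/(21589 - 10670) = -42787/10919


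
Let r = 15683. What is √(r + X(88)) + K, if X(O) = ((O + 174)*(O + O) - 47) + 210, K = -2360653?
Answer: -2360653 + √61958 ≈ -2.3604e+6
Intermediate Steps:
X(O) = 163 + 2*O*(174 + O) (X(O) = ((174 + O)*(2*O) - 47) + 210 = (2*O*(174 + O) - 47) + 210 = (-47 + 2*O*(174 + O)) + 210 = 163 + 2*O*(174 + O))
√(r + X(88)) + K = √(15683 + (163 + 2*88² + 348*88)) - 2360653 = √(15683 + (163 + 2*7744 + 30624)) - 2360653 = √(15683 + (163 + 15488 + 30624)) - 2360653 = √(15683 + 46275) - 2360653 = √61958 - 2360653 = -2360653 + √61958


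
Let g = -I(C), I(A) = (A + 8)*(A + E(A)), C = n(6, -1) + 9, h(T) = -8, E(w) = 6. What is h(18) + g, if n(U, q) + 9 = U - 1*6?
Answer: -56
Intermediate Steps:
n(U, q) = -15 + U (n(U, q) = -9 + (U - 1*6) = -9 + (U - 6) = -9 + (-6 + U) = -15 + U)
C = 0 (C = (-15 + 6) + 9 = -9 + 9 = 0)
I(A) = (6 + A)*(8 + A) (I(A) = (A + 8)*(A + 6) = (8 + A)*(6 + A) = (6 + A)*(8 + A))
g = -48 (g = -(48 + 0**2 + 14*0) = -(48 + 0 + 0) = -1*48 = -48)
h(18) + g = -8 - 48 = -56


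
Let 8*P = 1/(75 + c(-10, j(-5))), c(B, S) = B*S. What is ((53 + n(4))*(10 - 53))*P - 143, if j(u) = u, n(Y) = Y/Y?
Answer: -72661/500 ≈ -145.32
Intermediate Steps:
n(Y) = 1
P = 1/1000 (P = 1/(8*(75 - 10*(-5))) = 1/(8*(75 + 50)) = (⅛)/125 = (⅛)*(1/125) = 1/1000 ≈ 0.0010000)
((53 + n(4))*(10 - 53))*P - 143 = ((53 + 1)*(10 - 53))*(1/1000) - 143 = (54*(-43))*(1/1000) - 143 = -2322*1/1000 - 143 = -1161/500 - 143 = -72661/500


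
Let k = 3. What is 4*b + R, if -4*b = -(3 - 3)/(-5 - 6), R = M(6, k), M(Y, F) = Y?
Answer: 6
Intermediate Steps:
R = 6
b = 0 (b = -(-1)*(3 - 3)/(-5 - 6)/4 = -(-1)*0/(-11)/4 = -(-1)*0*(-1/11)/4 = -(-1)*0/4 = -¼*0 = 0)
4*b + R = 4*0 + 6 = 0 + 6 = 6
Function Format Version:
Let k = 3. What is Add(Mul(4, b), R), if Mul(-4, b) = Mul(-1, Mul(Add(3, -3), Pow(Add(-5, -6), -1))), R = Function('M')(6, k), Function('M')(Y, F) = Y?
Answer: 6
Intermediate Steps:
R = 6
b = 0 (b = Mul(Rational(-1, 4), Mul(-1, Mul(Add(3, -3), Pow(Add(-5, -6), -1)))) = Mul(Rational(-1, 4), Mul(-1, Mul(0, Pow(-11, -1)))) = Mul(Rational(-1, 4), Mul(-1, Mul(0, Rational(-1, 11)))) = Mul(Rational(-1, 4), Mul(-1, 0)) = Mul(Rational(-1, 4), 0) = 0)
Add(Mul(4, b), R) = Add(Mul(4, 0), 6) = Add(0, 6) = 6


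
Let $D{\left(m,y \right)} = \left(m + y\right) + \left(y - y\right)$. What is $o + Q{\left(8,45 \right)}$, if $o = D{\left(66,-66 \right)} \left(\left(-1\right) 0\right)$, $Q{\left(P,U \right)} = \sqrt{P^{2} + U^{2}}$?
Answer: $\sqrt{2089} \approx 45.706$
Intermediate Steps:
$D{\left(m,y \right)} = m + y$ ($D{\left(m,y \right)} = \left(m + y\right) + 0 = m + y$)
$o = 0$ ($o = \left(66 - 66\right) \left(\left(-1\right) 0\right) = 0 \cdot 0 = 0$)
$o + Q{\left(8,45 \right)} = 0 + \sqrt{8^{2} + 45^{2}} = 0 + \sqrt{64 + 2025} = 0 + \sqrt{2089} = \sqrt{2089}$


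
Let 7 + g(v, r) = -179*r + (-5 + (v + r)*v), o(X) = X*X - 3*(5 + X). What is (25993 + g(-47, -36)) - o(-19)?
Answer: 35923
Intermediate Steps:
o(X) = -15 + X² - 3*X (o(X) = X² + (-15 - 3*X) = -15 + X² - 3*X)
g(v, r) = -12 - 179*r + v*(r + v) (g(v, r) = -7 + (-179*r + (-5 + (v + r)*v)) = -7 + (-179*r + (-5 + (r + v)*v)) = -7 + (-179*r + (-5 + v*(r + v))) = -7 + (-5 - 179*r + v*(r + v)) = -12 - 179*r + v*(r + v))
(25993 + g(-47, -36)) - o(-19) = (25993 + (-12 + (-47)² - 179*(-36) - 36*(-47))) - (-15 + (-19)² - 3*(-19)) = (25993 + (-12 + 2209 + 6444 + 1692)) - (-15 + 361 + 57) = (25993 + 10333) - 1*403 = 36326 - 403 = 35923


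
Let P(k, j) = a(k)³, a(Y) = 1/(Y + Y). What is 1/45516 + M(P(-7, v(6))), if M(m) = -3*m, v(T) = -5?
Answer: 34823/31223976 ≈ 0.0011153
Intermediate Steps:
a(Y) = 1/(2*Y)
P(k, j) = 1/(8*k³) (P(k, j) = (1/(2*k))³ = 1/(8*k³))
1/45516 + M(P(-7, v(6))) = 1/45516 - 3/(8*(-7)³) = 1/45516 - 3*(-1)/(8*343) = 1/45516 - 3*(-1/2744) = 1/45516 + 3/2744 = 34823/31223976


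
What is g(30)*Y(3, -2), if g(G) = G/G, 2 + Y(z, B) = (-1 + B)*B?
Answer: 4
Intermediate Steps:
Y(z, B) = -2 + B*(-1 + B) (Y(z, B) = -2 + (-1 + B)*B = -2 + B*(-1 + B))
g(G) = 1
g(30)*Y(3, -2) = 1*(-2 + (-2)**2 - 1*(-2)) = 1*(-2 + 4 + 2) = 1*4 = 4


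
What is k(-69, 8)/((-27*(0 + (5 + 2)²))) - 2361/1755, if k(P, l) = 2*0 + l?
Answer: -116209/85995 ≈ -1.3513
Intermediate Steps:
k(P, l) = l (k(P, l) = 0 + l = l)
k(-69, 8)/((-27*(0 + (5 + 2)²))) - 2361/1755 = 8/((-27*(0 + (5 + 2)²))) - 2361/1755 = 8/((-27*(0 + 7²))) - 2361*1/1755 = 8/((-27*(0 + 49))) - 787/585 = 8/((-27*49)) - 787/585 = 8/(-1323) - 787/585 = 8*(-1/1323) - 787/585 = -8/1323 - 787/585 = -116209/85995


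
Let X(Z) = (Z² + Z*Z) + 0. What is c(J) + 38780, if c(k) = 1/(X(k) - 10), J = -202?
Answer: 3164370441/81598 ≈ 38780.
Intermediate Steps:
X(Z) = 2*Z² (X(Z) = (Z² + Z²) + 0 = 2*Z² + 0 = 2*Z²)
c(k) = 1/(-10 + 2*k²) (c(k) = 1/(2*k² - 10) = 1/(-10 + 2*k²))
c(J) + 38780 = 1/(2*(-5 + (-202)²)) + 38780 = 1/(2*(-5 + 40804)) + 38780 = (½)/40799 + 38780 = (½)*(1/40799) + 38780 = 1/81598 + 38780 = 3164370441/81598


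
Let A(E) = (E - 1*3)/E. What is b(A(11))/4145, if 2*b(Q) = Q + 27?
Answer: 61/18238 ≈ 0.0033447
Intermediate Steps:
A(E) = (-3 + E)/E (A(E) = (E - 3)/E = (-3 + E)/E)
b(Q) = 27/2 + Q/2 (b(Q) = (Q + 27)/2 = (27 + Q)/2 = 27/2 + Q/2)
b(A(11))/4145 = (27/2 + ((-3 + 11)/11)/2)/4145 = (27/2 + ((1/11)*8)/2)*(1/4145) = (27/2 + (½)*(8/11))*(1/4145) = (27/2 + 4/11)*(1/4145) = (305/22)*(1/4145) = 61/18238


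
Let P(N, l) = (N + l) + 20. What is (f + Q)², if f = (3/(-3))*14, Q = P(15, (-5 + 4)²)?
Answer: 484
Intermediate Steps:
P(N, l) = 20 + N + l
Q = 36 (Q = 20 + 15 + (-5 + 4)² = 20 + 15 + (-1)² = 20 + 15 + 1 = 36)
f = -14 (f = (3*(-⅓))*14 = -1*14 = -14)
(f + Q)² = (-14 + 36)² = 22² = 484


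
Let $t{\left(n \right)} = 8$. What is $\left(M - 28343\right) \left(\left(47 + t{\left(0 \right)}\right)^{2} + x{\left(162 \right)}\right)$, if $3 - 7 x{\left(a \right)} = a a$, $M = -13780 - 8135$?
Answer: $\frac{254607028}{7} \approx 3.6372 \cdot 10^{7}$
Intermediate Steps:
$M = -21915$
$x{\left(a \right)} = \frac{3}{7} - \frac{a^{2}}{7}$ ($x{\left(a \right)} = \frac{3}{7} - \frac{a a}{7} = \frac{3}{7} - \frac{a^{2}}{7}$)
$\left(M - 28343\right) \left(\left(47 + t{\left(0 \right)}\right)^{2} + x{\left(162 \right)}\right) = \left(-21915 - 28343\right) \left(\left(47 + 8\right)^{2} + \left(\frac{3}{7} - \frac{162^{2}}{7}\right)\right) = - 50258 \left(55^{2} + \left(\frac{3}{7} - \frac{26244}{7}\right)\right) = - 50258 \left(3025 + \left(\frac{3}{7} - \frac{26244}{7}\right)\right) = - 50258 \left(3025 - \frac{26241}{7}\right) = \left(-50258\right) \left(- \frac{5066}{7}\right) = \frac{254607028}{7}$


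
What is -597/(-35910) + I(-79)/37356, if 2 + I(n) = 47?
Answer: 1328749/74525220 ≈ 0.017830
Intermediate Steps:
I(n) = 45 (I(n) = -2 + 47 = 45)
-597/(-35910) + I(-79)/37356 = -597/(-35910) + 45/37356 = -597*(-1/35910) + 45*(1/37356) = 199/11970 + 15/12452 = 1328749/74525220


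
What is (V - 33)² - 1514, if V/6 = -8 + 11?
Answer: -1289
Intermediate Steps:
V = 18 (V = 6*(-8 + 11) = 6*3 = 18)
(V - 33)² - 1514 = (18 - 33)² - 1514 = (-15)² - 1514 = 225 - 1514 = -1289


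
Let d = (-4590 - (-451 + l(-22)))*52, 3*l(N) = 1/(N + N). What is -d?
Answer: 7102511/33 ≈ 2.1523e+5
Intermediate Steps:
l(N) = 1/(6*N) (l(N) = 1/(3*(N + N)) = 1/(3*((2*N))) = (1/(2*N))/3 = 1/(6*N))
d = -7102511/33 (d = (-4590 - (-451 + (⅙)/(-22)))*52 = (-4590 - (-451 + (⅙)*(-1/22)))*52 = (-4590 - (-451 - 1/132))*52 = (-4590 - 1*(-59533/132))*52 = (-4590 + 59533/132)*52 = -546347/132*52 = -7102511/33 ≈ -2.1523e+5)
-d = -1*(-7102511/33) = 7102511/33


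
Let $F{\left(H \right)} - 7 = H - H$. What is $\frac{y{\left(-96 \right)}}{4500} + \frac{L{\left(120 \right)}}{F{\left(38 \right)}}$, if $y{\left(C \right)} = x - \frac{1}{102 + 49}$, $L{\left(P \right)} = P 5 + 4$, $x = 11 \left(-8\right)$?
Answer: $\frac{410324977}{4756500} \approx 86.266$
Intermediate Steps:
$x = -88$
$L{\left(P \right)} = 4 + 5 P$ ($L{\left(P \right)} = 5 P + 4 = 4 + 5 P$)
$y{\left(C \right)} = - \frac{13289}{151}$ ($y{\left(C \right)} = -88 - \frac{1}{102 + 49} = -88 - \frac{1}{151} = - \frac{13289}{151}$)
$F{\left(H \right)} = 7$ ($F{\left(H \right)} = 7 + \left(H - H\right) = 7 + 0 = 7$)
$\frac{y{\left(-96 \right)}}{4500} + \frac{L{\left(120 \right)}}{F{\left(38 \right)}} = - \frac{13289}{151 \cdot 4500} + \frac{4 + 5 \cdot 120}{7} = \left(- \frac{13289}{151}\right) \frac{1}{4500} + \left(4 + 600\right) \frac{1}{7} = - \frac{13289}{679500} + 604 \cdot \frac{1}{7} = - \frac{13289}{679500} + \frac{604}{7} = \frac{410324977}{4756500}$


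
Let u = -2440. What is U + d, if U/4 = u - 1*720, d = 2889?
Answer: -9751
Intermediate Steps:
U = -12640 (U = 4*(-2440 - 1*720) = 4*(-2440 - 720) = 4*(-3160) = -12640)
U + d = -12640 + 2889 = -9751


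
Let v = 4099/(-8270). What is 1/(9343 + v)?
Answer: 8270/77262511 ≈ 0.00010704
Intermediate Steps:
v = -4099/8270 (v = 4099*(-1/8270) = -4099/8270 ≈ -0.49565)
1/(9343 + v) = 1/(9343 - 4099/8270) = 1/(77262511/8270) = 8270/77262511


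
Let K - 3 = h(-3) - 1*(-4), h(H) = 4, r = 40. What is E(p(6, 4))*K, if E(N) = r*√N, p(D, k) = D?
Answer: 440*√6 ≈ 1077.8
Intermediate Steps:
K = 11 (K = 3 + (4 - 1*(-4)) = 3 + (4 + 4) = 3 + 8 = 11)
E(N) = 40*√N
E(p(6, 4))*K = (40*√6)*11 = 440*√6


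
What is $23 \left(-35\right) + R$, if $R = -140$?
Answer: $-945$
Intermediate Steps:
$23 \left(-35\right) + R = 23 \left(-35\right) - 140 = -805 - 140 = -945$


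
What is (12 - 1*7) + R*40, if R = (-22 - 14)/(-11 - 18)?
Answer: 1585/29 ≈ 54.655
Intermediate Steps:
R = 36/29 (R = -36/(-29) = -36*(-1/29) = 36/29 ≈ 1.2414)
(12 - 1*7) + R*40 = (12 - 1*7) + (36/29)*40 = (12 - 7) + 1440/29 = 5 + 1440/29 = 1585/29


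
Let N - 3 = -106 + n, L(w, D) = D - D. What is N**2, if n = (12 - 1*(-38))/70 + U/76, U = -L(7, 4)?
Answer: 512656/49 ≈ 10462.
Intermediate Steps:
L(w, D) = 0
U = 0 (U = -1*0 = 0)
n = 5/7 (n = (12 - 1*(-38))/70 + 0/76 = (12 + 38)*(1/70) + 0*(1/76) = 50*(1/70) + 0 = 5/7 + 0 = 5/7 ≈ 0.71429)
N = -716/7 (N = 3 + (-106 + 5/7) = 3 - 737/7 = -716/7 ≈ -102.29)
N**2 = (-716/7)**2 = 512656/49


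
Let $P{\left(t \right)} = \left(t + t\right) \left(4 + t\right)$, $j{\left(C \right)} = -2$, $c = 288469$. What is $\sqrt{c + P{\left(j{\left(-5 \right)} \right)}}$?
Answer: $\sqrt{288461} \approx 537.09$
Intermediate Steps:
$P{\left(t \right)} = 2 t \left(4 + t\right)$
$\sqrt{c + P{\left(j{\left(-5 \right)} \right)}} = \sqrt{288469 + 2 \left(-2\right) \left(4 - 2\right)} = \sqrt{288469 + 2 \left(-2\right) 2} = \sqrt{288469 - 8} = \sqrt{288461}$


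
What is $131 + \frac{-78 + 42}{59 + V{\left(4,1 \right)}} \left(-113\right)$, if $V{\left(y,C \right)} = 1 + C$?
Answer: $\frac{12059}{61} \approx 197.69$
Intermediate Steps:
$131 + \frac{-78 + 42}{59 + V{\left(4,1 \right)}} \left(-113\right) = 131 + \frac{-78 + 42}{59 + \left(1 + 1\right)} \left(-113\right) = 131 + - \frac{36}{59 + 2} \left(-113\right) = 131 + - \frac{36}{61} \left(-113\right) = 131 + \left(-36\right) \frac{1}{61} \left(-113\right) = 131 - - \frac{4068}{61} = 131 + \frac{4068}{61} = \frac{12059}{61}$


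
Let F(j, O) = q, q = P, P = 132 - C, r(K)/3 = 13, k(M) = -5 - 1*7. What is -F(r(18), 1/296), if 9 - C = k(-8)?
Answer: -111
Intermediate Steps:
k(M) = -12 (k(M) = -5 - 7 = -12)
r(K) = 39 (r(K) = 3*13 = 39)
C = 21 (C = 9 - 1*(-12) = 9 + 12 = 21)
P = 111 (P = 132 - 1*21 = 132 - 21 = 111)
q = 111
F(j, O) = 111
-F(r(18), 1/296) = -1*111 = -111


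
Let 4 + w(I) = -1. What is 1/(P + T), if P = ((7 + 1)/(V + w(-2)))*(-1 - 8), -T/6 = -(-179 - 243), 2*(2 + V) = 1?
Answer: -13/32772 ≈ -0.00039668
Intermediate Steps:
V = -3/2 (V = -2 + (1/2)*1 = -2 + 1/2 = -3/2 ≈ -1.5000)
w(I) = -5 (w(I) = -4 - 1 = -5)
T = -2532 (T = -(-6)*(-179 - 243) = -(-6)*(-422) = -6*422 = -2532)
P = 144/13 (P = ((7 + 1)/(-3/2 - 5))*(-1 - 8) = (8/(-13/2))*(-9) = (8*(-2/13))*(-9) = -16/13*(-9) = 144/13 ≈ 11.077)
1/(P + T) = 1/(144/13 - 2532) = 1/(-32772/13) = -13/32772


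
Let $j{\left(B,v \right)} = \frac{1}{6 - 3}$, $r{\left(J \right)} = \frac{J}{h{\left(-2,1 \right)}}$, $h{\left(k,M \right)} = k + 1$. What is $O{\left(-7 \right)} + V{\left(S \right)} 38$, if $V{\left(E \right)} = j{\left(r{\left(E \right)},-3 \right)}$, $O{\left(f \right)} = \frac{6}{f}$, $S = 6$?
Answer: $\frac{248}{21} \approx 11.81$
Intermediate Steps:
$h{\left(k,M \right)} = 1 + k$
$r{\left(J \right)} = - J$ ($r{\left(J \right)} = \frac{J}{1 - 2} = \frac{J}{-1} = J \left(-1\right) = - J$)
$j{\left(B,v \right)} = \frac{1}{3}$
$V{\left(E \right)} = \frac{1}{3}$
$O{\left(-7 \right)} + V{\left(S \right)} 38 = \frac{6}{-7} + \frac{1}{3} \cdot 38 = 6 \left(- \frac{1}{7}\right) + \frac{38}{3} = - \frac{6}{7} + \frac{38}{3} = \frac{248}{21}$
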